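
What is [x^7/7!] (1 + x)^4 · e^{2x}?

The EGF product rule gives c_7 = Σ_{k_1+k_2=7} C(7; k_1,k_2) · ∏ g_i(k_i), where (1+x)^4 gives the falling factorial (4)_k; e^{2x} gives (2)^k.
g_1(k) for k = 0…7: 1, 4, 12, 24, 24, 0, 0, 0.
g_2(k) for k = 0…7: 1, 2, 4, 8, 16, 32, 64, 128.
c_7 = Σ_k C(7,k)·g_1(k)·g_2(7−k) = 1·1·128 + 7·4·64 + 21·12·32 + 35·24·16 + 35·24·8 = 128 + 1792 + 8064 + 13440 + 6720 = 30144.

30144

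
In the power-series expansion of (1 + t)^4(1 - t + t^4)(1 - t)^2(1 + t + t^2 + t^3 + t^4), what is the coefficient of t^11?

-3

(1 + t)^4 has coefficients 1,4,6,4,1 for degrees 0…4.
(1 - t + t^4) has coefficients 1,-1,0,0,1,0,0,0,0,0,0,0 for degrees 0…11.
Multiplying by (1 - t)^2 gives running coefficients 1,-3,3,-1,1,-2,1,0,0,0,0,0 for degrees 0…11.
Finally multiplying by (1 + t + t^2 + t^3 + t^4), the product of all factors after the first has coefficients 1,-2,1,0,1,-2,2,-1,0,-1,1,0 for degrees 0…11.
[t^11] = 1·0 + 4·1 + 6·(-1) + 4·0 + 1·(-1) = -3.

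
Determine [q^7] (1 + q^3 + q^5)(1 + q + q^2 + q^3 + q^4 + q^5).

2

(1 + q^3 + q^5) has coefficients 1,0,0,1,0,1 for degrees 0…5.
(1 + q + q^2 + q^3 + q^4 + q^5) has coefficients 1,1,1,1,1,1,0,0 for degrees 0…7.
[q^7] = 1·0 + 1·1 + 1·1 = 2.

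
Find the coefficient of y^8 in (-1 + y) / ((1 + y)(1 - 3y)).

Partial fractions give a closed form: a_n = (-1/2)·(-1)^n + (-1/2)·3^n.
At n = 8: a_8 = -3281.

-3281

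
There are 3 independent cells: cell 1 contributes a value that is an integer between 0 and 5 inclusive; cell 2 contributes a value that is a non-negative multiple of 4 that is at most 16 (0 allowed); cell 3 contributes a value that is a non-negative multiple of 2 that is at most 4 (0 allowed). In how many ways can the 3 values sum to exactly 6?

The generating function for the choices is (1 + x + x² + x³ + x⁴ + x⁵)·(1 + x⁴ + x⁸ + x¹² + x¹⁶)·(1 + x² + x⁴); the count is [x⁶].
(1 + x + x² + x³ + x⁴ + x⁵) has coefficients 1,1,1,1,1,1 for degrees 0…5.
(1 + x⁴ + x⁸ + x¹² + x¹⁶) has coefficients 1,0,0,0,1,0,0 for degrees 0…6.
Finally multiplying by (1 + x² + x⁴), the product of all factors after the first has coefficients 1,0,1,0,2,0,1 for degrees 0…6.
[x⁶] = 1·1 + 1·0 + 1·2 + 1·0 + 1·1 + 1·0 = 4.

4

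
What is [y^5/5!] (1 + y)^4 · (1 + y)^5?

15120

The EGF product rule gives c_5 = Σ_{k_1+k_2=5} C(5; k_1,k_2) · ∏ g_i(k_i), where (1+y)^4 gives the falling factorial (4)_k; (1+y)^5 gives the falling factorial (5)_k.
g_1(k) for k = 0…5: 1, 4, 12, 24, 24, 0.
g_2(k) for k = 0…5: 1, 5, 20, 60, 120, 120.
c_5 = Σ_k C(5,k)·g_1(k)·g_2(5−k) = 1·1·120 + 5·4·120 + 10·12·60 + 10·24·20 + 5·24·5 = 120 + 2400 + 7200 + 4800 + 600 = 15120.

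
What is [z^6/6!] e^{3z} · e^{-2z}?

The EGF product rule gives c_6 = Σ_{k_1+k_2=6} C(6; k_1,k_2) · ∏ g_i(k_i), where e^{3z} gives (3)^k; e^{-2z} gives (-2)^k.
g_1(k) for k = 0…6: 1, 3, 9, 27, 81, 243, 729.
g_2(k) for k = 0…6: 1, -2, 4, -8, 16, -32, 64.
c_6 = Σ_k C(6,k)·g_1(k)·g_2(6−k) = 1·1·64 + 6·3·(-32) + 15·9·16 + 20·27·(-8) + 15·81·4 + 6·243·(-2) + 1·729·1 = 64 − 576 + 2160 − 4320 + 4860 − 2916 + 729 = 1.

1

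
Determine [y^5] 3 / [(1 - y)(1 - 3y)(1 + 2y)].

630

The denominator gives the recurrence a_n = 2a_(n−1) + 5a_(n−2) − 6a_(n−3) for n ≥ 3; the numerator fixes a_0 = 3, a_1 = 6, a_2 = 27.
Iterating: 3, 6, 27, 66, 231, 630, so a_5 = 630.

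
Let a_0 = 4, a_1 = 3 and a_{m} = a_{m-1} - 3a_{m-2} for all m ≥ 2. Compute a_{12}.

The ordinary generating function has denominator 1 - y + 3y^2.
Iterating the recurrence: a_0,…,a_{12} = 4, 3, -9, -18, 9, 63, 36, -153, -261, 198, 981, 387, -2556.

-2556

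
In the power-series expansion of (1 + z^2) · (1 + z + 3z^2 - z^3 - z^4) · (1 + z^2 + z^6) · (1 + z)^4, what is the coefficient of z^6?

(1 + z^2) has coefficients 1,0,1 for degrees 0…2.
(1 + z + 3z^2 - z^3 - z^4) has coefficients 1,1,3,-1,-1,0,0 for degrees 0…6.
Multiplying by (1 + z^2 + z^6) gives running coefficients 1,1,4,0,2,-1,0 for degrees 0…6.
Finally multiplying by (1 + z)^4, the product of all factors after the first has coefficients 1,5,14,26,31,24,12 for degrees 0…6.
[z^6] = 1·12 + 1·31 = 43.

43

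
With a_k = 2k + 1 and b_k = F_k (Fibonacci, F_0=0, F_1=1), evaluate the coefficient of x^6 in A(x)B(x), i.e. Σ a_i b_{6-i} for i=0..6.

Write out a_i and b_{6-i} for i = 0,…,6 and sum the products.
Σ = 1·8 + 3·5 + 5·3 + 7·2 + 9·1 + 11·1 + 13·0 = 72.

72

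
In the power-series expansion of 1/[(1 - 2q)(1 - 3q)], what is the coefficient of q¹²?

Partial fractions give a closed form: a_n = (-2)·2^n + (3)·3^n.
At n = 12: a_12 = 1586131.

1586131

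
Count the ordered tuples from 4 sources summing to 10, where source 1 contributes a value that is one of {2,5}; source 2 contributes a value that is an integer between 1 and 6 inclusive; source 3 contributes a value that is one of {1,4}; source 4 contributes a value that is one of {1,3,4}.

The generating function for the choices is (y² + y⁵)·(y + y² + y³ + y⁴ + y⁵ + y⁶)·(y + y⁴)·(y + y³ + y⁴); the count is [y¹⁰].
(y² + y⁵) has coefficients 0,0,1,0,0,1 for degrees 0…5.
(y + y² + y³ + y⁴ + y⁵ + y⁶) has coefficients 0,1,1,1,1,1,1,0,0,0,0 for degrees 0…10.
Multiplying by (y + y⁴) gives running coefficients 0,0,1,1,1,2,2,2,1,1,1 for degrees 0…10.
Finally multiplying by (y + y³ + y⁴), the product of all factors after the first has coefficients 0,0,0,1,1,2,4,4,5,5,5 for degrees 0…10.
[y¹⁰] = 1·5 + 1·2 = 7.

7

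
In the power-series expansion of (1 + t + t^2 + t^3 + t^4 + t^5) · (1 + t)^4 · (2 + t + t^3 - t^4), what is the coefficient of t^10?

-3

(1 + t + t^2 + t^3 + t^4 + t^5) has coefficients 1,1,1,1,1,1 for degrees 0…5.
(1 + t)^4 has coefficients 1,4,6,4,1,0,0,0,0,0,0 for degrees 0…10.
Finally multiplying by (2 + t + t^3 - t^4), the product of all factors after the first has coefficients 2,9,16,15,9,3,-2,-3,-1,0,0 for degrees 0…10.
[t^10] = 1·0 + 1·0 + 1·(-1) + 1·(-3) + 1·(-2) + 1·3 = -3.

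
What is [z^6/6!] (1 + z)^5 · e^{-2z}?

64

The EGF product rule gives c_6 = Σ_{k_1+k_2=6} C(6; k_1,k_2) · ∏ g_i(k_i), where (1+z)^5 gives the falling factorial (5)_k; e^{-2z} gives (-2)^k.
g_1(k) for k = 0…6: 1, 5, 20, 60, 120, 120, 0.
g_2(k) for k = 0…6: 1, -2, 4, -8, 16, -32, 64.
c_6 = Σ_k C(6,k)·g_1(k)·g_2(6−k) = 1·1·64 + 6·5·(-32) + 15·20·16 + 20·60·(-8) + 15·120·4 + 6·120·(-2) = 64 − 960 + 4800 − 9600 + 7200 − 1440 = 64.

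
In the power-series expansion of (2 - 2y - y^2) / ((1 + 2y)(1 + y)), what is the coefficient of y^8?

1405

The denominator gives the recurrence a_n = −3a_(n−1) − 2a_(n−2) for n ≥ 3; the numerator fixes a_0 = 2, a_1 = -8, a_2 = 19.
Iterating: 2, -8, 19, -41, 85, -173, 349, -701, 1405, so a_8 = 1405.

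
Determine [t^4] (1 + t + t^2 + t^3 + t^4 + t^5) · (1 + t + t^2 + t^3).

4

(1 + t + t^2 + t^3 + t^4 + t^5) has coefficients 1,1,1,1,1 for degrees 0…4.
(1 + t + t^2 + t^3) has coefficients 1,1,1,1,0 for degrees 0…4.
[t^4] = 1·0 + 1·1 + 1·1 + 1·1 + 1·1 = 4.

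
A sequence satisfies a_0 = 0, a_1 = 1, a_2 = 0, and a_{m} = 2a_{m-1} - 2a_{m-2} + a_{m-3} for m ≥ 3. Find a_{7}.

1

The ordinary generating function has denominator 1 - 2y + 2y^2 - y^3.
Iterating the recurrence: a_0,…,a_{7} = 0, 1, 0, -2, -3, -2, 0, 1.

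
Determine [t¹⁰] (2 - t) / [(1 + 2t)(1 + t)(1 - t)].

3412

Partial fractions give a closed form: a_n = (10/3)·(-2)^n + (-3/2)·(-1)^n + (1/6)·1^n.
At n = 10: a_10 = 3412.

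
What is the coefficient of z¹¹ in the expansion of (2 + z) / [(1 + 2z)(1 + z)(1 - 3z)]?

183547

Partial fractions give a closed form: a_n = (6/5)·(-2)^n + (-1/4)·(-1)^n + (21/20)·3^n.
At n = 11: a_11 = 183547.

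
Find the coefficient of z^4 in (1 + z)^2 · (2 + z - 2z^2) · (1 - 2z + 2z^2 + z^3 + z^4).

15

(1 + z)^2 has coefficients 1,2,1 for degrees 0…2.
(2 + z - 2z^2) has coefficients 2,1,-2,0,0 for degrees 0…4.
Finally multiplying by (1 - 2z + 2z^2 + z^3 + z^4), the product of all factors after the first has coefficients 2,-3,0,8,-1 for degrees 0…4.
[z^4] = 1·(-1) + 2·8 + 1·0 = 15.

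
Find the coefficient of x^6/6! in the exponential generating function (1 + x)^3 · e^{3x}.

The EGF product rule gives c_6 = Σ_{k_1+k_2=6} C(6; k_1,k_2) · ∏ g_i(k_i), where (1+x)^3 gives the falling factorial (3)_k; e^{3x} gives (3)^k.
g_1(k) for k = 0…6: 1, 3, 6, 6, 0, 0, 0.
g_2(k) for k = 0…6: 1, 3, 9, 27, 81, 243, 729.
c_6 = Σ_k C(6,k)·g_1(k)·g_2(6−k) = 1·1·729 + 6·3·243 + 15·6·81 + 20·6·27 = 729 + 4374 + 7290 + 3240 = 15633.

15633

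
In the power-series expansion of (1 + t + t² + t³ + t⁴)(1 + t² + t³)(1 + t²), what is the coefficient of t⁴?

5

(1 + t + t² + t³ + t⁴) has coefficients 1,1,1,1,1 for degrees 0…4.
(1 + t² + t³) has coefficients 1,0,1,1,0 for degrees 0…4.
Finally multiplying by (1 + t²), the product of all factors after the first has coefficients 1,0,2,1,1 for degrees 0…4.
[t⁴] = 1·1 + 1·1 + 1·2 + 1·0 + 1·1 = 5.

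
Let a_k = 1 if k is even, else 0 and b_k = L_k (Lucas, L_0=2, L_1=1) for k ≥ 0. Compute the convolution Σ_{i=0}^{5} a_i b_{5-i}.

16

This is [x^5] in the product of the two ordinary generating functions.
Σ = 1·11 + 0·7 + 1·4 + 0·3 + 1·1 + 0·2 = 16.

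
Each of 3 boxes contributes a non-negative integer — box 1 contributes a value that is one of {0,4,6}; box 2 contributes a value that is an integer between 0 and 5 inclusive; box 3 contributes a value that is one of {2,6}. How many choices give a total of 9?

3

The generating function for the choices is (1 + q^4 + q^6)·(1 + q + q^2 + q^3 + q^4 + q^5)·(q^2 + q^6); the count is [q^9].
(1 + q^4 + q^6) has coefficients 1,0,0,0,1,0,1 for degrees 0…6.
(1 + q + q^2 + q^3 + q^4 + q^5) has coefficients 1,1,1,1,1,1,0,0,0,0 for degrees 0…9.
Finally multiplying by (q^2 + q^6), the product of all factors after the first has coefficients 0,0,1,1,1,1,2,2,1,1 for degrees 0…9.
[q^9] = 1·1 + 1·1 + 1·1 = 3.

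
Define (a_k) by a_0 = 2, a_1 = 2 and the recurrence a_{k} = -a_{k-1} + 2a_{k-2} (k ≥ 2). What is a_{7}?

2

The ordinary generating function has denominator 1 + t - 2t^2.
Iterating the recurrence: a_0,…,a_{7} = 2, 2, 2, 2, 2, 2, 2, 2.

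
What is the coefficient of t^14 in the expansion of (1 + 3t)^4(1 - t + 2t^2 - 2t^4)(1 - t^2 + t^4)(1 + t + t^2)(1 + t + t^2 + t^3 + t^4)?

(1 + 3t)^4 has coefficients 1,12,54,108,81 for degrees 0…4.
(1 - t + 2t^2 - 2t^4) has coefficients 1,-1,2,0,-2,0,0,0,0,0,0,0,0,0,0 for degrees 0…14.
Multiplying by (1 - t^2 + t^4) gives running coefficients 1,-1,1,1,-3,-1,4,0,-2,0,0,0,0,0,0 for degrees 0…14.
Multiplying by (1 + t + t^2) gives running coefficients 1,0,1,1,-1,-3,0,3,2,-2,-2,0,0,0,0 for degrees 0…14.
Finally multiplying by (1 + t + t^2 + t^3 + t^4), the product of all factors after the first has coefficients 1,1,2,3,2,-2,-2,0,1,0,1,1,-2,-4,-2 for degrees 0…14.
[t^14] = 1·(-2) + 12·(-4) + 54·(-2) + 108·1 + 81·1 = 31.

31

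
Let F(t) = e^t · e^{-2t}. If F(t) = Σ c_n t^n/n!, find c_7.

The EGF product rule gives c_7 = Σ_{k_1+k_2=7} C(7; k_1,k_2) · ∏ g_i(k_i), where e^t gives (1)^k; e^{-2t} gives (-2)^k.
g_1(k) for k = 0…7: 1, 1, 1, 1, 1, 1, 1, 1.
g_2(k) for k = 0…7: 1, -2, 4, -8, 16, -32, 64, -128.
c_7 = Σ_k C(7,k)·g_1(k)·g_2(7−k) = 1·1·(-128) + 7·1·64 + 21·1·(-32) + 35·1·16 + 35·1·(-8) + 21·1·4 + 7·1·(-2) + 1·1·1 = −128 + 448 − 672 + 560 − 280 + 84 − 14 + 1 = -1.

-1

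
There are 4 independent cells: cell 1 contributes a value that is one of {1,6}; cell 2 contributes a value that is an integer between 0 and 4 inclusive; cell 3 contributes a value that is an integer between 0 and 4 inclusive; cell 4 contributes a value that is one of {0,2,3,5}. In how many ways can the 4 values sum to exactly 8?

The generating function for the choices is (x + x^6)·(1 + x + x^2 + x^3 + x^4)·(1 + x + x^2 + x^3 + x^4)·(1 + x^2 + x^3 + x^5); the count is [x^8].
(x + x^6) has coefficients 0,1,0,0,0,0,1 for degrees 0…6.
(1 + x + x^2 + x^3 + x^4) has coefficients 1,1,1,1,1,0,0,0,0 for degrees 0…8.
Multiplying by (1 + x + x^2 + x^3 + x^4) gives running coefficients 1,2,3,4,5,4,3,2,1 for degrees 0…8.
Finally multiplying by (1 + x^2 + x^3 + x^5), the product of all factors after the first has coefficients 1,2,4,7,10,12,14,14,12 for degrees 0…8.
[x^8] = 1·14 + 1·4 = 18.

18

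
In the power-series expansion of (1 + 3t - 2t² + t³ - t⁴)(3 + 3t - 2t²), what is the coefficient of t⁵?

(1 + 3t - 2t² + t³ - t⁴) has coefficients 1,3,-2,1,-1 for degrees 0…4.
(3 + 3t - 2t²) has coefficients 3,3,-2,0,0,0 for degrees 0…5.
[t⁵] = 1·0 + 3·0 − 2·0 + 1·(-2) − 1·3 = -5.

-5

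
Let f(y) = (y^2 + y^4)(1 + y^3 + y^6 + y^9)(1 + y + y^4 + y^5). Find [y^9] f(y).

(y^2 + y^4) has coefficients 0,0,1,0,1 for degrees 0…4.
(1 + y^3 + y^6 + y^9) has coefficients 1,0,0,1,0,0,1,0,0,1 for degrees 0…9.
Finally multiplying by (1 + y + y^4 + y^5), the product of all factors after the first has coefficients 1,1,0,1,2,1,1,2,1,1 for degrees 0…9.
[y^9] = 1·2 + 1·1 = 3.

3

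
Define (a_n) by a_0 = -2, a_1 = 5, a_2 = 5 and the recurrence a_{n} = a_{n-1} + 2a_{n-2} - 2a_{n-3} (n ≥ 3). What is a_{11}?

The ordinary generating function has denominator 1 - t - 2t^2 + 2t^3.
Iterating the recurrence: a_0,…,a_{11} = -2, 5, 5, 19, 19, 47, 47, 103, 103, 215, 215, 439.

439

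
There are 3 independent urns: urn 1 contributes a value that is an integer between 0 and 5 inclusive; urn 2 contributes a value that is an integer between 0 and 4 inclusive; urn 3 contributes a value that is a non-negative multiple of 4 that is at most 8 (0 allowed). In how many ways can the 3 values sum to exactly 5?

The generating function for the choices is (1 + t + t^2 + t^3 + t^4 + t^5)·(1 + t + t^2 + t^3 + t^4)·(1 + t^4 + t^8); the count is [t^5].
(1 + t + t^2 + t^3 + t^4 + t^5) has coefficients 1,1,1,1,1,1 for degrees 0…5.
(1 + t + t^2 + t^3 + t^4) has coefficients 1,1,1,1,1,0 for degrees 0…5.
Finally multiplying by (1 + t^4 + t^8), the product of all factors after the first has coefficients 1,1,1,1,2,1 for degrees 0…5.
[t^5] = 1·1 + 1·2 + 1·1 + 1·1 + 1·1 + 1·1 = 7.

7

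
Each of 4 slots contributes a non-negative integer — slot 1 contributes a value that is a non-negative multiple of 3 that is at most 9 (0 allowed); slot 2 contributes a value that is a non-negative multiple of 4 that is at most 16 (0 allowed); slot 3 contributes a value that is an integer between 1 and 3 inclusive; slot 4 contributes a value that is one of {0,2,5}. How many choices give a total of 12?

8

The generating function for the choices is (1 + z^3 + z^6 + z^9)·(1 + z^4 + z^8 + z^12 + z^16)·(z + z^2 + z^3)·(1 + z^2 + z^5); the count is [z^12].
(1 + z^3 + z^6 + z^9) has coefficients 1,0,0,1,0,0,1,0,0,1 for degrees 0…9.
(1 + z^4 + z^8 + z^12 + z^16) has coefficients 1,0,0,0,1,0,0,0,1,0,0,0,1 for degrees 0…12.
Multiplying by (z + z^2 + z^3) gives running coefficients 0,1,1,1,0,1,1,1,0,1,1,1,0 for degrees 0…12.
Finally multiplying by (1 + z^2 + z^5), the product of all factors after the first has coefficients 0,1,1,2,1,2,2,3,2,2,2,3,2 for degrees 0…12.
[z^12] = 1·2 + 1·2 + 1·2 + 1·2 = 8.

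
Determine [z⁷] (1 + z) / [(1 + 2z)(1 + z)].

Partial fractions give a closed form: a_n = (1)·(-2)^n.
At n = 7: a_7 = -128.

-128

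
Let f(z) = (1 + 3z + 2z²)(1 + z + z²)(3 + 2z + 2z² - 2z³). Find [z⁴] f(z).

(1 + 3z + 2z²) has coefficients 1,3,2 for degrees 0…2.
(1 + z + z²) has coefficients 1,1,1,0,0 for degrees 0…4.
Finally multiplying by (3 + 2z + 2z² - 2z³), the product of all factors after the first has coefficients 3,5,7,2,0 for degrees 0…4.
[z⁴] = 1·0 + 3·2 + 2·7 = 20.

20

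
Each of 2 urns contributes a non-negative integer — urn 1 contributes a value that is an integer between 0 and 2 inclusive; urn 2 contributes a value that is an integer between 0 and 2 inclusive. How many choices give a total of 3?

The generating function for the choices is (1 + q + q^2)·(1 + q + q^2); the count is [q^3].
(1 + q + q^2) has coefficients 1,1,1 for degrees 0…2.
(1 + q + q^2) has coefficients 1,1,1,0 for degrees 0…3.
[q^3] = 1·0 + 1·1 + 1·1 = 2.

2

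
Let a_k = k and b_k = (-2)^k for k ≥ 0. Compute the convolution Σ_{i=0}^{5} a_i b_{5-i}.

9

The convolution is the t^5 coefficient of A(t)B(t).
Σ = 0·(-32) + 1·16 + 2·(-8) + 3·4 + 4·(-2) + 5·1 = 9.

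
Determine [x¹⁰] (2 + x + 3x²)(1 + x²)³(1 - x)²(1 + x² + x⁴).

35

(2 + x + 3x²) has coefficients 2,1,3 for degrees 0…2.
(1 + x²)³ has coefficients 1,0,3,0,3,0,1,0,0,0,0 for degrees 0…10.
Multiplying by (1 - x)² gives running coefficients 1,-2,4,-6,6,-6,4,-2,1,0,0 for degrees 0…10.
Finally multiplying by (1 + x² + x⁴), the product of all factors after the first has coefficients 1,-2,5,-8,11,-14,14,-14,11,-8,5 for degrees 0…10.
[x¹⁰] = 2·5 + 1·(-8) + 3·11 = 35.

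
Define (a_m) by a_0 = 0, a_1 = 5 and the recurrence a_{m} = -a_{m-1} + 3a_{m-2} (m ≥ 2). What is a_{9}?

The ordinary generating function has denominator 1 + y - 3y^2.
Iterating the recurrence: a_0,…,a_{9} = 0, 5, -5, 20, -35, 95, -200, 485, -1085, 2540.

2540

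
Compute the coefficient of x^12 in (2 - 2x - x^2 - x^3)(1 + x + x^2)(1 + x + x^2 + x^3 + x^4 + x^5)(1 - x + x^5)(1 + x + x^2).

(2 - 2x - x^2 - x^3) has coefficients 2,-2,-1,-1 for degrees 0…3.
(1 + x + x^2) has coefficients 1,1,1,0,0,0,0,0,0,0,0,0,0 for degrees 0…12.
Multiplying by (1 + x + x^2 + x^3 + x^4 + x^5) gives running coefficients 1,2,3,3,3,3,2,1,0,0,0,0,0 for degrees 0…12.
Multiplying by (1 - x + x^5) gives running coefficients 1,1,1,0,0,1,1,2,2,3,3,2,1 for degrees 0…12.
Finally multiplying by (1 + x + x^2), the product of all factors after the first has coefficients 1,2,3,2,1,1,2,4,5,7,8,8,6 for degrees 0…12.
[x^12] = 2·6 − 2·8 − 1·8 − 1·7 = -19.

-19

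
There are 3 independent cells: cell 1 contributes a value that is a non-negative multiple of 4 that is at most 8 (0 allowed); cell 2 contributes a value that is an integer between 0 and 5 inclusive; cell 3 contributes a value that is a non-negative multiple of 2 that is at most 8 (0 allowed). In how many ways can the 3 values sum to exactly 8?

The generating function for the choices is (1 + q⁴ + q⁸)·(1 + q + q² + q³ + q⁴ + q⁵)·(1 + q² + q⁴ + q⁶ + q⁸); the count is [q⁸].
(1 + q⁴ + q⁸) has coefficients 1,0,0,0,1,0,0,0,1 for degrees 0…8.
(1 + q + q² + q³ + q⁴ + q⁵) has coefficients 1,1,1,1,1,1,0,0,0 for degrees 0…8.
Finally multiplying by (1 + q² + q⁴ + q⁶ + q⁸), the product of all factors after the first has coefficients 1,1,2,2,3,3,3,3,3 for degrees 0…8.
[q⁸] = 1·3 + 1·3 + 1·1 = 7.

7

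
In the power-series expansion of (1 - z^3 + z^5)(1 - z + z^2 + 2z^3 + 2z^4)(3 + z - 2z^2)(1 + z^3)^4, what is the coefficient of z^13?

-14

(1 - z^3 + z^5) has coefficients 1,0,0,-1,0,1 for degrees 0…5.
(1 - z + z^2 + 2z^3 + 2z^4) has coefficients 1,-1,1,2,2,0,0,0,0,0,0,0,0,0 for degrees 0…13.
Multiplying by (3 + z - 2z^2) gives running coefficients 3,-2,0,9,6,-2,-4,0,0,0,0,0,0,0 for degrees 0…13.
Finally multiplying by (1 + z^3)^4, the product of all factors after the first has coefficients 3,-2,0,21,-2,-2,50,12,-8,50,28,-12,15,22 for degrees 0…13.
[z^13] = 1·22 − 1·28 + 1·(-8) = -14.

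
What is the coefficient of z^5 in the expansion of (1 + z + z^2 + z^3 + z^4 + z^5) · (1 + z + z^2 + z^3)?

(1 + z + z^2 + z^3 + z^4 + z^5) has coefficients 1,1,1,1,1,1 for degrees 0…5.
(1 + z + z^2 + z^3) has coefficients 1,1,1,1,0,0 for degrees 0…5.
[z^5] = 1·0 + 1·0 + 1·1 + 1·1 + 1·1 + 1·1 = 4.

4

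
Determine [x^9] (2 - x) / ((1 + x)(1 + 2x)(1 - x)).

-1705

Partial fractions give a closed form: a_n = (-3/2)·(-1)^n + (10/3)·(-2)^n + (1/6)·1^n.
At n = 9: a_9 = -1705.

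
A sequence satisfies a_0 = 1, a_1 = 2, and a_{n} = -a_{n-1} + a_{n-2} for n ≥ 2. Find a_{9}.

47

The ordinary generating function has denominator 1 + y - y^2.
Iterating the recurrence: a_0,…,a_{9} = 1, 2, -1, 3, -4, 7, -11, 18, -29, 47.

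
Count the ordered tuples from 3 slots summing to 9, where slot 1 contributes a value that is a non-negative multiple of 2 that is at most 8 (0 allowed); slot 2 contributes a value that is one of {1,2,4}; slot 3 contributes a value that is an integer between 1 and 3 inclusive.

5

The generating function for the choices is (1 + t^2 + t^4 + t^6 + t^8)·(t + t^2 + t^4)·(t + t^2 + t^3); the count is [t^9].
(1 + t^2 + t^4 + t^6 + t^8) has coefficients 1,0,1,0,1,0,1,0,1 for degrees 0…8.
(t + t^2 + t^4) has coefficients 0,1,1,0,1,0,0,0,0,0 for degrees 0…9.
Finally multiplying by (t + t^2 + t^3), the product of all factors after the first has coefficients 0,0,1,2,2,2,1,1,0,0 for degrees 0…9.
[t^9] = 1·0 + 1·1 + 1·2 + 1·2 + 1·0 = 5.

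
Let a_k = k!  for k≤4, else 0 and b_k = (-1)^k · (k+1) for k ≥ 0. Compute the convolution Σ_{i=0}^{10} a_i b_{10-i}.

139

This is [x^10] in the product of the two ordinary generating functions.
Σ = 1·11 + 1·(-10) + 2·9 + 6·(-8) + 24·7 + 0·(-6) + 0·5 + 0·(-4) + 0·3 + 0·(-2) + 0·1 = 139.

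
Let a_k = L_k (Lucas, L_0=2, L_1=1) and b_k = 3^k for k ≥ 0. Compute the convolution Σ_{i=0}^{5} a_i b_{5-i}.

716

The convolution is the t^5 coefficient of A(t)B(t).
Σ = 2·243 + 1·81 + 3·27 + 4·9 + 7·3 + 11·1 = 716.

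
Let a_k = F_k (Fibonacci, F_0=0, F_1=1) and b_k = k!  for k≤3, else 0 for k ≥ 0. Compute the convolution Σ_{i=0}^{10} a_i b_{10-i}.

209

The convolution is the t^10 coefficient of A(t)B(t).
Σ = 0·0 + 1·0 + 1·0 + 2·0 + 3·0 + 5·0 + 8·0 + 13·6 + 21·2 + 34·1 + 55·1 = 209.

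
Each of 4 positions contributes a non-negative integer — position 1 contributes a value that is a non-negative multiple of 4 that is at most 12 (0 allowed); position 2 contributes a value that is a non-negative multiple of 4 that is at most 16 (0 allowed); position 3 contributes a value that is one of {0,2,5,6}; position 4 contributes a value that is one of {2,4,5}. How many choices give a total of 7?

2

The generating function for the choices is (1 + y^4 + y^8 + y^12)·(1 + y^4 + y^8 + y^12 + y^16)·(1 + y^2 + y^5 + y^6)·(y^2 + y^4 + y^5); the count is [y^7].
(1 + y^4 + y^8 + y^12) has coefficients 1,0,0,0,1,0,0,0 for degrees 0…7.
(1 + y^4 + y^8 + y^12 + y^16) has coefficients 1,0,0,0,1,0,0,0 for degrees 0…7.
Multiplying by (1 + y^2 + y^5 + y^6) gives running coefficients 1,0,1,0,1,1,2,0 for degrees 0…7.
Finally multiplying by (y^2 + y^4 + y^5), the product of all factors after the first has coefficients 0,0,1,0,2,1,2,2 for degrees 0…7.
[y^7] = 1·2 + 1·0 = 2.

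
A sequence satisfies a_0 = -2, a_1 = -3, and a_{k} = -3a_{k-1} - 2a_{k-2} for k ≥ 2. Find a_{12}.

20473

The ordinary generating function has denominator 1 + 3q + 2q^2.
Iterating the recurrence: a_0,…,a_{12} = -2, -3, 13, -33, 73, -153, 313, -633, 1273, -2553, 5113, -10233, 20473.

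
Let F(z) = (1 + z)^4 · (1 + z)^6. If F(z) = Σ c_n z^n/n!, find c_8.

The EGF product rule gives c_8 = Σ_{k_1+k_2=8} C(8; k_1,k_2) · ∏ g_i(k_i), where (1+z)^4 gives the falling factorial (4)_k; (1+z)^6 gives the falling factorial (6)_k.
g_1(k) for k = 0…8: 1, 4, 12, 24, 24, 0, 0, 0, 0.
g_2(k) for k = 0…8: 1, 6, 30, 120, 360, 720, 720, 0, 0.
c_8 = Σ_k C(8,k)·g_1(k)·g_2(8−k) = 28·12·720 + 56·24·720 + 70·24·360 = 241920 + 967680 + 604800 = 1814400.

1814400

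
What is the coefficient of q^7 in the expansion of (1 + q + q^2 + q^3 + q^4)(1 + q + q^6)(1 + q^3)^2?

(1 + q + q^2 + q^3 + q^4) has coefficients 1,1,1,1,1 for degrees 0…4.
(1 + q + q^6) has coefficients 1,1,0,0,0,0,1,0 for degrees 0…7.
Finally multiplying by (1 + q^3)^2, the product of all factors after the first has coefficients 1,1,0,2,2,0,2,1 for degrees 0…7.
[q^7] = 1·1 + 1·2 + 1·0 + 1·2 + 1·2 = 7.

7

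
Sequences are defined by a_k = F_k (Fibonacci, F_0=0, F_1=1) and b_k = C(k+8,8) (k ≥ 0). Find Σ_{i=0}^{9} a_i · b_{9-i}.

Write out a_i and b_{9-i} for i = 0,…,9 and sum the products.
Σ = 0·24310 + 1·12870 + 1·6435 + 2·3003 + 3·1287 + 5·495 + 8·165 + 13·45 + 21·9 + 34·1 = 33775.

33775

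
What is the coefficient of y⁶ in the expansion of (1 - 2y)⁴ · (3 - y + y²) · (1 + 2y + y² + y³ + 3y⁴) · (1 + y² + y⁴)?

(1 - 2y)⁴ has coefficients 1,-8,24,-32,16 for degrees 0…4.
(3 - y + y²) has coefficients 3,-1,1,0,0,0,0 for degrees 0…6.
Multiplying by (1 + 2y + y² + y³ + 3y⁴) gives running coefficients 3,5,2,4,9,-2,3 for degrees 0…6.
Finally multiplying by (1 + y² + y⁴), the product of all factors after the first has coefficients 3,5,5,9,14,7,14 for degrees 0…6.
[y⁶] = 1·14 − 8·7 + 24·14 − 32·9 + 16·5 = 86.

86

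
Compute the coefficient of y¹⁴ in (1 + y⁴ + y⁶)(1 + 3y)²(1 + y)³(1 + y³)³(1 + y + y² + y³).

1118

(1 + y⁴ + y⁶) has coefficients 1,0,0,0,1,0,1 for degrees 0…6.
(1 + 3y)² has coefficients 1,6,9,0,0,0,0,0,0,0,0,0,0,0,0 for degrees 0…14.
Multiplying by (1 + y)³ gives running coefficients 1,9,30,46,33,9,0,0,0,0,0,0,0,0,0 for degrees 0…14.
Multiplying by (1 + y³)³ gives running coefficients 1,9,30,49,60,99,141,126,117,139,108,57,46,33,9 for degrees 0…14.
Finally multiplying by (1 + y + y² + y³), the product of all factors after the first has coefficients 1,10,40,89,148,238,349,426,483,523,490,421,350,244,145 for degrees 0…14.
[y¹⁴] = 1·145 + 1·490 + 1·483 = 1118.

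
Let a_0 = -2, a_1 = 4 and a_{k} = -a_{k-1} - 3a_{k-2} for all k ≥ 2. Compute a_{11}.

The ordinary generating function has denominator 1 + z + 3z^2.
Iterating the recurrence: a_0,…,a_{11} = -2, 4, 2, -14, 8, 34, -58, -44, 218, -86, -568, 826.

826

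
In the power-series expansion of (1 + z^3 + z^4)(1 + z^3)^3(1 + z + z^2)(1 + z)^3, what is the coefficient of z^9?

(1 + z^3 + z^4) has coefficients 1,0,0,1,1 for degrees 0…4.
(1 + z^3)^3 has coefficients 1,0,0,3,0,0,3,0,0,1 for degrees 0…9.
Multiplying by (1 + z + z^2) gives running coefficients 1,1,1,3,3,3,3,3,3,1 for degrees 0…9.
Finally multiplying by (1 + z)^3, the product of all factors after the first has coefficients 1,4,7,10,16,22,24,24,24,22 for degrees 0…9.
[z^9] = 1·22 + 1·24 + 1·22 = 68.

68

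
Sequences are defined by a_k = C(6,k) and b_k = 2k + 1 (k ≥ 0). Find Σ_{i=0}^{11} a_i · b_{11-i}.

The convolution is the x^11 coefficient of A(x)B(x).
Σ = 1·23 + 6·21 + 15·19 + 20·17 + 15·15 + 6·13 + 1·11 + 0·9 + 0·7 + 0·5 + 0·3 + 0·1 = 1088.

1088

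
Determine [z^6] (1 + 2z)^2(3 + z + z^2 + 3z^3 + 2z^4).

8

(1 + 2z)^2 has coefficients 1,4,4 for degrees 0…2.
(3 + z + z^2 + 3z^3 + 2z^4) has coefficients 3,1,1,3,2,0,0 for degrees 0…6.
[z^6] = 1·0 + 4·0 + 4·2 = 8.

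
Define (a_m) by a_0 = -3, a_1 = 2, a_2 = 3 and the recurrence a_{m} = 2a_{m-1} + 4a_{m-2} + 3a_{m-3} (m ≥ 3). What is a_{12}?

478501

The ordinary generating function has denominator 1 - 2y - 4y^2 - 3y^3.
Iterating the recurrence: a_0,…,a_{12} = -3, 2, 3, 5, 28, 85, 297, 1018, 3479, 11921, 40812, 139745, 478501.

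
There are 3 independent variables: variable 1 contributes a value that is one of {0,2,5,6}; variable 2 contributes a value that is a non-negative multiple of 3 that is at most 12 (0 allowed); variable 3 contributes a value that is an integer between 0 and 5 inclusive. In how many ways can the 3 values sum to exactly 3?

3

The generating function for the choices is (1 + x^2 + x^5 + x^6)·(1 + x^3 + x^6 + x^9 + x^12)·(1 + x + x^2 + x^3 + x^4 + x^5); the count is [x^3].
(1 + x^2 + x^5 + x^6) has coefficients 1,0,1,0 for degrees 0…3.
(1 + x^3 + x^6 + x^9 + x^12) has coefficients 1,0,0,1 for degrees 0…3.
Finally multiplying by (1 + x + x^2 + x^3 + x^4 + x^5), the product of all factors after the first has coefficients 1,1,1,2 for degrees 0…3.
[x^3] = 1·2 + 1·1 = 3.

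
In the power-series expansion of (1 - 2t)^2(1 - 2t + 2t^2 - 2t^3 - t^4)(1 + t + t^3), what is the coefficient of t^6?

(1 - 2t)^2 has coefficients 1,-4,4 for degrees 0…2.
(1 - 2t + 2t^2 - 2t^3 - t^4) has coefficients 1,-2,2,-2,-1,0,0 for degrees 0…6.
Finally multiplying by (1 + t + t^3), the product of all factors after the first has coefficients 1,-1,0,1,-5,1,-2 for degrees 0…6.
[t^6] = 1·(-2) − 4·1 + 4·(-5) = -26.

-26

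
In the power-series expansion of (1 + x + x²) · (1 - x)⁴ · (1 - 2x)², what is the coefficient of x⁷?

-16

(1 + x + x²) has coefficients 1,1,1 for degrees 0…2.
(1 - x)⁴ has coefficients 1,-4,6,-4,1,0,0,0 for degrees 0…7.
Finally multiplying by (1 - 2x)², the product of all factors after the first has coefficients 1,-8,26,-44,41,-20,4,0 for degrees 0…7.
[x⁷] = 1·0 + 1·4 + 1·(-20) = -16.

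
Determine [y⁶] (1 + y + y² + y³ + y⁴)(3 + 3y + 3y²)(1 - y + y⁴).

6

(1 + y + y² + y³ + y⁴) has coefficients 1,1,1,1,1 for degrees 0…4.
(3 + 3y + 3y²) has coefficients 3,3,3,0,0,0,0 for degrees 0…6.
Finally multiplying by (1 - y + y⁴), the product of all factors after the first has coefficients 3,0,0,-3,3,3,3 for degrees 0…6.
[y⁶] = 1·3 + 1·3 + 1·3 + 1·(-3) + 1·0 = 6.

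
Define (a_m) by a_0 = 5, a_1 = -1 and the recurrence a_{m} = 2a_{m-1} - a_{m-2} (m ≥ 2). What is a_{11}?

-61

The ordinary generating function has denominator 1 - 2q + q^2.
Iterating the recurrence: a_0,…,a_{11} = 5, -1, -7, -13, -19, -25, -31, -37, -43, -49, -55, -61.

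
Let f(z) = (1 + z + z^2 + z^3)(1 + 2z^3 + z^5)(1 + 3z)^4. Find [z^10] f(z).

(1 + z + z^2 + z^3) has coefficients 1,1,1,1 for degrees 0…3.
(1 + 2z^3 + z^5) has coefficients 1,0,0,2,0,1,0,0,0,0,0 for degrees 0…10.
Finally multiplying by (1 + 3z)^4, the product of all factors after the first has coefficients 1,12,54,110,105,109,228,216,108,81,0 for degrees 0…10.
[z^10] = 1·0 + 1·81 + 1·108 + 1·216 = 405.

405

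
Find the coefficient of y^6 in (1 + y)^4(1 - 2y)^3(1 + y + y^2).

-9

(1 + y)^4 has coefficients 1,4,6,4,1 for degrees 0…4.
(1 - 2y)^3 has coefficients 1,-6,12,-8,0,0,0 for degrees 0…6.
Finally multiplying by (1 + y + y^2), the product of all factors after the first has coefficients 1,-5,7,-2,4,-8,0 for degrees 0…6.
[y^6] = 1·0 + 4·(-8) + 6·4 + 4·(-2) + 1·7 = -9.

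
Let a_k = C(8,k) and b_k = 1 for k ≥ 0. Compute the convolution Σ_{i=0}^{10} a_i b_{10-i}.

Write out a_i and b_{10-i} for i = 0,…,10 and sum the products.
Σ = 1·1 + 8·1 + 28·1 + 56·1 + 70·1 + 56·1 + 28·1 + 8·1 + 1·1 + 0·1 + 0·1 = 256.

256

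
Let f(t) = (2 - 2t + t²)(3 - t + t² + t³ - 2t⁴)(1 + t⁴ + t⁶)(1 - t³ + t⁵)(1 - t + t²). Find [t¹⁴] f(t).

(2 - 2t + t²) has coefficients 2,-2,1 for degrees 0…2.
(3 - t + t² + t³ - 2t⁴) has coefficients 3,-1,1,1,-2,0,0,0,0,0,0,0,0,0,0 for degrees 0…14.
Multiplying by (1 + t⁴ + t⁶) gives running coefficients 3,-1,1,1,1,-1,4,0,-1,1,-2,0,0,0,0 for degrees 0…14.
Multiplying by (1 - t³ + t⁵) gives running coefficients 3,-1,1,-2,2,1,2,0,1,-2,-3,5,-1,1,1 for degrees 0…14.
Finally multiplying by (1 - t + t²), the product of all factors after the first has coefficients 3,-4,5,-4,5,-3,3,-1,3,-3,0,6,-9,7,-1 for degrees 0…14.
[t¹⁴] = 2·(-1) − 2·7 + 1·(-9) = -25.

-25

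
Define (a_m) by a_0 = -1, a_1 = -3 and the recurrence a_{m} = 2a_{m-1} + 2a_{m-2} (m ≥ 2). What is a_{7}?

The ordinary generating function has denominator 1 - 2t - 2t^2.
Iterating the recurrence: a_0,…,a_{7} = -1, -3, -8, -22, -60, -164, -448, -1224.

-1224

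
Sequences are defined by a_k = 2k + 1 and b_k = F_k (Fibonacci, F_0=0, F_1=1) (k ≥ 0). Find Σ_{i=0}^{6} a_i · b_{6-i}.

Write out a_i and b_{6-i} for i = 0,…,6 and sum the products.
Σ = 1·8 + 3·5 + 5·3 + 7·2 + 9·1 + 11·1 + 13·0 = 72.

72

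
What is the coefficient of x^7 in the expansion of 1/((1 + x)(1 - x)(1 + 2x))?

-170

Partial fractions give a closed form: a_n = (-1/2)·(-1)^n + (1/6)·1^n + (4/3)·(-2)^n.
At n = 7: a_7 = -170.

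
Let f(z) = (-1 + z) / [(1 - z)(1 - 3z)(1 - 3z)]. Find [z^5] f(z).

The denominator gives the recurrence a_n = 7a_(n−1) − 15a_(n−2) + 9a_(n−3) for n ≥ 3; the numerator fixes a_0 = -1, a_1 = -6, a_2 = -27.
Iterating: -1, -6, -27, -108, -405, -1458, so a_5 = -1458.

-1458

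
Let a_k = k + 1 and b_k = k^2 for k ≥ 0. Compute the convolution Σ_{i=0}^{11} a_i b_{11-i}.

This is [x^11] in the product of the two ordinary generating functions.
Σ = 1·121 + 2·100 + 3·81 + 4·64 + 5·49 + 6·36 + 7·25 + 8·16 + 9·9 + 10·4 + 11·1 + 12·0 = 1716.

1716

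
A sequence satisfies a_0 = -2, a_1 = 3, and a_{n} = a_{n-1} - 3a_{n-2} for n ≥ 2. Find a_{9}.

-432

The ordinary generating function has denominator 1 - z + 3z^2.
Iterating the recurrence: a_0,…,a_{9} = -2, 3, 9, 0, -27, -27, 54, 135, -27, -432.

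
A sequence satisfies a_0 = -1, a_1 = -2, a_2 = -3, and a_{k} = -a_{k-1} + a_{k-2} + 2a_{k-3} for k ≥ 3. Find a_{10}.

The ordinary generating function has denominator 1 + q - q^2 - 2q^3.
Iterating the recurrence: a_0,…,a_{10} = -1, -2, -3, -1, -6, -1, -7, -6, -3, -17, 2.

2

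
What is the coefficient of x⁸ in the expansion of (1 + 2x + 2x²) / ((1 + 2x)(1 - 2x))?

384

The denominator gives the recurrence a_n = 4a_(n−2) for n ≥ 3; the numerator fixes a_0 = 1, a_1 = 2, a_2 = 6.
Iterating: 1, 2, 6, 8, 24, 32, 96, 128, 384, so a_8 = 384.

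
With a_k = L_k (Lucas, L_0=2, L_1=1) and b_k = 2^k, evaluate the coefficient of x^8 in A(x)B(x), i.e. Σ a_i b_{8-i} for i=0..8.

Write out a_i and b_{8-i} for i = 0,…,8 and sum the products.
Σ = 2·256 + 1·128 + 3·64 + 4·32 + 7·16 + 11·8 + 18·4 + 29·2 + 47·1 = 1337.

1337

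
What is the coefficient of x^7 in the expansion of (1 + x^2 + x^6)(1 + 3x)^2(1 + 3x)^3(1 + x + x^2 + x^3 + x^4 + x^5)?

2048

(1 + x^2 + x^6) has coefficients 1,0,1,0,0,0,1 for degrees 0…6.
(1 + 3x)^2 has coefficients 1,6,9,0,0,0,0,0 for degrees 0…7.
Multiplying by (1 + 3x)^3 gives running coefficients 1,15,90,270,405,243,0,0 for degrees 0…7.
Finally multiplying by (1 + x + x^2 + x^3 + x^4 + x^5), the product of all factors after the first has coefficients 1,16,106,376,781,1024,1023,1008 for degrees 0…7.
[x^7] = 1·1008 + 1·1024 + 1·16 = 2048.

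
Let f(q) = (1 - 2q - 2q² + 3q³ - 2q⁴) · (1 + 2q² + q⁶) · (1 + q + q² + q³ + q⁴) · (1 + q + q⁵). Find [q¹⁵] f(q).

(1 - 2q - 2q² + 3q³ - 2q⁴) has coefficients 1,-2,-2,3,-2 for degrees 0…4.
(1 + 2q² + q⁶) has coefficients 1,0,2,0,0,0,1,0,0,0,0,0,0,0,0,0 for degrees 0…15.
Multiplying by (1 + q + q² + q³ + q⁴) gives running coefficients 1,1,3,3,3,2,3,1,1,1,1,0,0,0,0,0 for degrees 0…15.
Finally multiplying by (1 + q + q⁵), the product of all factors after the first has coefficients 1,2,4,6,6,6,6,7,5,5,4,4,1,1,1,1 for degrees 0…15.
[q¹⁵] = 1·1 − 2·1 − 2·1 + 3·1 − 2·4 = -8.

-8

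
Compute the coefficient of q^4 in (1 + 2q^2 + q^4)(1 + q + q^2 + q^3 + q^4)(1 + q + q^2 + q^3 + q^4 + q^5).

12

(1 + 2q^2 + q^4) has coefficients 1,0,2,0,1 for degrees 0…4.
(1 + q + q^2 + q^3 + q^4) has coefficients 1,1,1,1,1 for degrees 0…4.
Finally multiplying by (1 + q + q^2 + q^3 + q^4 + q^5), the product of all factors after the first has coefficients 1,2,3,4,5 for degrees 0…4.
[q^4] = 1·5 + 2·3 + 1·1 = 12.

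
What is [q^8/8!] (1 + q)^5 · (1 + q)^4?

The EGF product rule gives c_8 = Σ_{k_1+k_2=8} C(8; k_1,k_2) · ∏ g_i(k_i), where (1+q)^5 gives the falling factorial (5)_k; (1+q)^4 gives the falling factorial (4)_k.
g_1(k) for k = 0…8: 1, 5, 20, 60, 120, 120, 0, 0, 0.
g_2(k) for k = 0…8: 1, 4, 12, 24, 24, 0, 0, 0, 0.
c_8 = Σ_k C(8,k)·g_1(k)·g_2(8−k) = 70·120·24 + 56·120·24 = 201600 + 161280 = 362880.

362880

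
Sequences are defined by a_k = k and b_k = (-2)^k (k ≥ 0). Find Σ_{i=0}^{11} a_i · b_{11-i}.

This is [x^11] in the product of the two ordinary generating functions.
Σ = 0·(-2048) + 1·1024 + 2·(-512) + 3·256 + 4·(-128) + 5·64 + 6·(-32) + 7·16 + 8·(-8) + 9·4 + 10·(-2) + 11·1 = 459.

459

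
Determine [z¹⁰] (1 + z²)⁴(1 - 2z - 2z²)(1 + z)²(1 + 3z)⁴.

-8617

(1 + z²)⁴ has coefficients 1,0,4,0,6,0,4,0,1 for degrees 0…8.
(1 - 2z - 2z²) has coefficients 1,-2,-2,0,0,0,0,0,0,0,0 for degrees 0…10.
Multiplying by (1 + z)² gives running coefficients 1,0,-5,-6,-2,0,0,0,0,0,0 for degrees 0…10.
Finally multiplying by (1 + 3z)⁴, the product of all factors after the first has coefficients 1,12,49,42,-263,-888,-1161,-702,-162,0,0 for degrees 0…10.
[z¹⁰] = 1·0 + 4·(-162) + 6·(-1161) + 4·(-263) + 1·49 = -8617.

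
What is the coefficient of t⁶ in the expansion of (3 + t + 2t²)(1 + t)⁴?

2

(3 + t + 2t²) has coefficients 3,1,2 for degrees 0…2.
(1 + t)⁴ has coefficients 1,4,6,4,1,0,0 for degrees 0…6.
[t⁶] = 3·0 + 1·0 + 2·1 = 2.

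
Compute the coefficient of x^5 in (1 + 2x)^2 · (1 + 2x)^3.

32

(1 + 2x)^2 has coefficients 1,4,4 for degrees 0…2.
(1 + 2x)^3 has coefficients 1,6,12,8,0,0 for degrees 0…5.
[x^5] = 1·0 + 4·0 + 4·8 = 32.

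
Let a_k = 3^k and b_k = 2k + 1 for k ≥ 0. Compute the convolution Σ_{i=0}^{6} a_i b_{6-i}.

Write out a_i and b_{6-i} for i = 0,…,6 and sum the products.
Σ = 1·13 + 3·11 + 9·9 + 27·7 + 81·5 + 243·3 + 729·1 = 2179.

2179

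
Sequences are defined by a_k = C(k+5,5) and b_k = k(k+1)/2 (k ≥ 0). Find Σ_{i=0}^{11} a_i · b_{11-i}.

43758

This is [x^11] in the product of the two ordinary generating functions.
Σ = 1·66 + 6·55 + 21·45 + 56·36 + 126·28 + 252·21 + 462·15 + 792·10 + 1287·6 + 2002·3 + 3003·1 + 4368·0 = 43758.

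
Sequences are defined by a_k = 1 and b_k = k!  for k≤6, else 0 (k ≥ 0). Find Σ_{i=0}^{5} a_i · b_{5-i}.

154

The convolution is the x^5 coefficient of A(x)B(x).
Σ = 1·120 + 1·24 + 1·6 + 1·2 + 1·1 + 1·1 = 154.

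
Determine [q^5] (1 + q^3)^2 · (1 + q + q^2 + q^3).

(1 + q^3)^2 has coefficients 1,0,0,2,0,0 for degrees 0…5.
(1 + q + q^2 + q^3) has coefficients 1,1,1,1,0,0 for degrees 0…5.
[q^5] = 1·0 + 2·1 = 2.

2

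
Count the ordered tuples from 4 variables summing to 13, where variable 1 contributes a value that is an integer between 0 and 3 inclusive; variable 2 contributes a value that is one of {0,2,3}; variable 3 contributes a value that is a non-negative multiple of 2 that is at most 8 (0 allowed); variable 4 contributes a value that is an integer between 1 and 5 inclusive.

25

The generating function for the choices is (1 + q + q^2 + q^3)·(1 + q^2 + q^3)·(1 + q^2 + q^4 + q^6 + q^8)·(q + q^2 + q^3 + q^4 + q^5); the count is [q^13].
(1 + q + q^2 + q^3) has coefficients 1,1,1,1 for degrees 0…3.
(1 + q^2 + q^3) has coefficients 1,0,1,1,0,0,0,0,0,0,0,0,0,0 for degrees 0…13.
Multiplying by (1 + q^2 + q^4 + q^6 + q^8) gives running coefficients 1,0,2,1,2,1,2,1,2,1,1,1,0,0 for degrees 0…13.
Finally multiplying by (q + q^2 + q^3 + q^4 + q^5), the product of all factors after the first has coefficients 0,1,1,3,4,6,6,8,7,8,7,7,6,5 for degrees 0…13.
[q^13] = 1·5 + 1·6 + 1·7 + 1·7 = 25.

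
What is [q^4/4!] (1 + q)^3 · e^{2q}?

304

The EGF product rule gives c_4 = Σ_{k_1+k_2=4} C(4; k_1,k_2) · ∏ g_i(k_i), where (1+q)^3 gives the falling factorial (3)_k; e^{2q} gives (2)^k.
g_1(k) for k = 0…4: 1, 3, 6, 6, 0.
g_2(k) for k = 0…4: 1, 2, 4, 8, 16.
c_4 = Σ_k C(4,k)·g_1(k)·g_2(4−k) = 1·1·16 + 4·3·8 + 6·6·4 + 4·6·2 = 16 + 96 + 144 + 48 = 304.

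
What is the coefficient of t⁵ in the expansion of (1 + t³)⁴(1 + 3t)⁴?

(1 + t³)⁴ has coefficients 1,0,0,4,0,0 for degrees 0…5.
(1 + 3t)⁴ has coefficients 1,12,54,108,81,0 for degrees 0…5.
[t⁵] = 1·0 + 4·54 = 216.

216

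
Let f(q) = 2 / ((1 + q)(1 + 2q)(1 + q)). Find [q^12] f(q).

The denominator gives the recurrence a_n = −4a_(n−1) − 5a_(n−2) − 2a_(n−3) for n ≥ 3; the numerator fixes a_0 = 2, a_1 = -8, a_2 = 22.
Iterating: 2, -8, 22, -52, 114, -240, 494, -1004, 2026, -4072, 8166, -16356, 32738, so a_12 = 32738.

32738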